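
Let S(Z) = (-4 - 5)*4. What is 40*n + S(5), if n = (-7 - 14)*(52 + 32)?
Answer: -70596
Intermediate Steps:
n = -1764 (n = -21*84 = -1764)
S(Z) = -36 (S(Z) = -9*4 = -36)
40*n + S(5) = 40*(-1764) - 36 = -70560 - 36 = -70596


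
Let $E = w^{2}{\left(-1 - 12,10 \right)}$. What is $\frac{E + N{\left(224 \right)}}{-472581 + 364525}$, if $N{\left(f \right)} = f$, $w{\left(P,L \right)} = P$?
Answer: $- \frac{393}{108056} \approx -0.003637$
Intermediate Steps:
$E = 169$ ($E = \left(-1 - 12\right)^{2} = \left(-13\right)^{2} = 169$)
$\frac{E + N{\left(224 \right)}}{-472581 + 364525} = \frac{169 + 224}{-472581 + 364525} = \frac{393}{-108056} = 393 \left(- \frac{1}{108056}\right) = - \frac{393}{108056}$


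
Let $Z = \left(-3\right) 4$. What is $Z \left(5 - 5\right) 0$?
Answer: $0$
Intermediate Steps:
$Z = -12$
$Z \left(5 - 5\right) 0 = - 12 \left(5 - 5\right) 0 = - 12 \cdot 0 \cdot 0 = \left(-12\right) 0 = 0$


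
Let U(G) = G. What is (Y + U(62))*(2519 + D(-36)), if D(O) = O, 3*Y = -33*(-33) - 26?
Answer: 3101267/3 ≈ 1.0338e+6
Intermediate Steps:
Y = 1063/3 (Y = (-33*(-33) - 26)/3 = (1089 - 26)/3 = (⅓)*1063 = 1063/3 ≈ 354.33)
(Y + U(62))*(2519 + D(-36)) = (1063/3 + 62)*(2519 - 36) = (1249/3)*2483 = 3101267/3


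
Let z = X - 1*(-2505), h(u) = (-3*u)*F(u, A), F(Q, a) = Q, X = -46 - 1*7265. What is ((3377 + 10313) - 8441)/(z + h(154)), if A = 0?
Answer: -5249/75954 ≈ -0.069108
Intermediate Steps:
X = -7311 (X = -46 - 7265 = -7311)
h(u) = -3*u² (h(u) = (-3*u)*u = -3*u²)
z = -4806 (z = -7311 - 1*(-2505) = -7311 + 2505 = -4806)
((3377 + 10313) - 8441)/(z + h(154)) = ((3377 + 10313) - 8441)/(-4806 - 3*154²) = (13690 - 8441)/(-4806 - 3*23716) = 5249/(-4806 - 71148) = 5249/(-75954) = 5249*(-1/75954) = -5249/75954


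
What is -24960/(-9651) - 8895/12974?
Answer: 79328465/41737358 ≈ 1.9007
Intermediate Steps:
-24960/(-9651) - 8895/12974 = -24960*(-1/9651) - 8895*1/12974 = 8320/3217 - 8895/12974 = 79328465/41737358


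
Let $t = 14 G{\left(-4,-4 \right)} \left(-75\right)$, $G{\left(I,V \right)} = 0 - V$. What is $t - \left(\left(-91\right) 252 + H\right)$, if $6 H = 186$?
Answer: $18701$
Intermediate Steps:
$H = 31$ ($H = \frac{1}{6} \cdot 186 = 31$)
$G{\left(I,V \right)} = - V$
$t = -4200$ ($t = 14 \left(\left(-1\right) \left(-4\right)\right) \left(-75\right) = 14 \cdot 4 \left(-75\right) = 56 \left(-75\right) = -4200$)
$t - \left(\left(-91\right) 252 + H\right) = -4200 - \left(\left(-91\right) 252 + 31\right) = -4200 - \left(-22932 + 31\right) = -4200 - -22901 = -4200 + 22901 = 18701$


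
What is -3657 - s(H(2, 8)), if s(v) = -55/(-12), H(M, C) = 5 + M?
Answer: -43939/12 ≈ -3661.6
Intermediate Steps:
s(v) = 55/12 (s(v) = -55*(-1/12) = 55/12)
-3657 - s(H(2, 8)) = -3657 - 1*55/12 = -3657 - 55/12 = -43939/12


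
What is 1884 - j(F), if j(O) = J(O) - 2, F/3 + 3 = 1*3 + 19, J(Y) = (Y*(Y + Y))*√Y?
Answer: 1886 - 6498*√57 ≈ -47173.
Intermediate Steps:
J(Y) = 2*Y^(5/2) (J(Y) = (Y*(2*Y))*√Y = (2*Y²)*√Y = 2*Y^(5/2))
F = 57 (F = -9 + 3*(1*3 + 19) = -9 + 3*(3 + 19) = -9 + 3*22 = -9 + 66 = 57)
j(O) = -2 + 2*O^(5/2) (j(O) = 2*O^(5/2) - 2 = -2 + 2*O^(5/2))
1884 - j(F) = 1884 - (-2 + 2*57^(5/2)) = 1884 - (-2 + 2*(3249*√57)) = 1884 - (-2 + 6498*√57) = 1884 + (2 - 6498*√57) = 1886 - 6498*√57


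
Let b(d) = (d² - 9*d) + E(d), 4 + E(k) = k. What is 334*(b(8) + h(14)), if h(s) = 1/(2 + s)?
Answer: -10521/8 ≈ -1315.1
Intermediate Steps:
E(k) = -4 + k
b(d) = -4 + d² - 8*d (b(d) = (d² - 9*d) + (-4 + d) = -4 + d² - 8*d)
334*(b(8) + h(14)) = 334*((-4 + 8² - 8*8) + 1/(2 + 14)) = 334*((-4 + 64 - 64) + 1/16) = 334*(-4 + 1/16) = 334*(-63/16) = -10521/8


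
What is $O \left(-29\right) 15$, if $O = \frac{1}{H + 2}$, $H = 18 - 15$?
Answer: $-87$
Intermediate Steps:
$H = 3$
$O = \frac{1}{5}$ ($O = \frac{1}{3 + 2} = \frac{1}{5} \approx 0.2$)
$O \left(-29\right) 15 = \frac{1}{5} \left(-29\right) 15 = \left(- \frac{29}{5}\right) 15 = -87$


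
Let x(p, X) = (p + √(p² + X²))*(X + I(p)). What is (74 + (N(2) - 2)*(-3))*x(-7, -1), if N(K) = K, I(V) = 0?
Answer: 518 - 370*√2 ≈ -5.2590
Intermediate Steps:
x(p, X) = X*(p + √(X² + p²)) (x(p, X) = (p + √(p² + X²))*(X + 0) = (p + √(X² + p²))*X = X*(p + √(X² + p²)))
(74 + (N(2) - 2)*(-3))*x(-7, -1) = (74 + (2 - 2)*(-3))*(-(-7 + √((-1)² + (-7)²))) = (74 + 0*(-3))*(-(-7 + √(1 + 49))) = (74 + 0)*(-(-7 + √50)) = 74*(-(-7 + 5*√2)) = 74*(7 - 5*√2) = 518 - 370*√2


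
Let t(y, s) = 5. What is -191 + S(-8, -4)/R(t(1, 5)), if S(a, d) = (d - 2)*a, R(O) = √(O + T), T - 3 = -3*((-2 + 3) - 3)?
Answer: -191 + 24*√14/7 ≈ -178.17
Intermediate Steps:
T = 9 (T = 3 - 3*((-2 + 3) - 3) = 3 - 3*(1 - 3) = 3 - 3*(-2) = 3 + 6 = 9)
R(O) = √(9 + O) (R(O) = √(O + 9) = √(9 + O))
S(a, d) = a*(-2 + d) (S(a, d) = (-2 + d)*a = a*(-2 + d))
-191 + S(-8, -4)/R(t(1, 5)) = -191 + (-8*(-2 - 4))/(√(9 + 5)) = -191 + (-8*(-6))/(√14) = -191 + 48*(√14/14) = -191 + 24*√14/7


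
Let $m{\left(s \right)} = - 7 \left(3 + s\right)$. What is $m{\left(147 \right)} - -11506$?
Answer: $10456$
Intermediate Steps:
$m{\left(s \right)} = -21 - 7 s$
$m{\left(147 \right)} - -11506 = \left(-21 - 1029\right) - -11506 = \left(-21 - 1029\right) + 11506 = -1050 + 11506 = 10456$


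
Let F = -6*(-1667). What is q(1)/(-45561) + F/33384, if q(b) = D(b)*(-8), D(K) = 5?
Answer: 76172747/253501404 ≈ 0.30048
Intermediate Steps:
q(b) = -40 (q(b) = 5*(-8) = -40)
F = 10002
q(1)/(-45561) + F/33384 = -40/(-45561) + 10002/33384 = -40*(-1/45561) + 10002*(1/33384) = 40/45561 + 1667/5564 = 76172747/253501404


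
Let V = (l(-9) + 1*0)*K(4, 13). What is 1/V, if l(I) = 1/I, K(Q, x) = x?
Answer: -9/13 ≈ -0.69231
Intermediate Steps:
V = -13/9 (V = (1/(-9) + 1*0)*13 = (-1/9 + 0)*13 = -1/9*13 = -13/9 ≈ -1.4444)
1/V = 1/(-13/9) = -9/13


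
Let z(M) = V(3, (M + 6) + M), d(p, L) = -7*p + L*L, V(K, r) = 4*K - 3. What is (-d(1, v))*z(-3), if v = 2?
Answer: 27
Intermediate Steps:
V(K, r) = -3 + 4*K
d(p, L) = L² - 7*p (d(p, L) = -7*p + L² = L² - 7*p)
z(M) = 9 (z(M) = -3 + 4*3 = -3 + 12 = 9)
(-d(1, v))*z(-3) = -(2² - 7*1)*9 = -(4 - 7)*9 = -1*(-3)*9 = 3*9 = 27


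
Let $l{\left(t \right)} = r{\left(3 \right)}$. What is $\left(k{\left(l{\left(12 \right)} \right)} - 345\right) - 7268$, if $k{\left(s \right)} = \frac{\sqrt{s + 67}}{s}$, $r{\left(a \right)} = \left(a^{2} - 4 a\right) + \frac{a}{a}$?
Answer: $-7613 - \frac{\sqrt{65}}{2} \approx -7617.0$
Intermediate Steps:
$r{\left(a \right)} = 1 + a^{2} - 4 a$ ($r{\left(a \right)} = \left(a^{2} - 4 a\right) + 1 = 1 + a^{2} - 4 a$)
$l{\left(t \right)} = -2$ ($l{\left(t \right)} = 1 + 3^{2} - 12 = 1 + 9 - 12 = -2$)
$k{\left(s \right)} = \frac{\sqrt{67 + s}}{s}$
$\left(k{\left(l{\left(12 \right)} \right)} - 345\right) - 7268 = \left(\frac{\sqrt{67 - 2}}{-2} - 345\right) - 7268 = \left(- \frac{\sqrt{65}}{2} - 345\right) - 7268 = \left(-345 - \frac{\sqrt{65}}{2}\right) - 7268 = -7613 - \frac{\sqrt{65}}{2}$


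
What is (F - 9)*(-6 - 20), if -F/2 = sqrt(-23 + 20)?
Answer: 234 + 52*I*sqrt(3) ≈ 234.0 + 90.067*I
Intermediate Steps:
F = -2*I*sqrt(3) (F = -2*sqrt(-23 + 20) = -2*I*sqrt(3) ≈ -3.4641*I)
(F - 9)*(-6 - 20) = (-2*I*sqrt(3) - 9)*(-6 - 20) = (-9 - 2*I*sqrt(3))*(-26) = 234 + 52*I*sqrt(3)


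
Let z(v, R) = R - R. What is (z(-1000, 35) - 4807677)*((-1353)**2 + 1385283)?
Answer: -15460970002884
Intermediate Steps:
z(v, R) = 0
(z(-1000, 35) - 4807677)*((-1353)**2 + 1385283) = (0 - 4807677)*((-1353)**2 + 1385283) = -4807677*(1830609 + 1385283) = -4807677*3215892 = -15460970002884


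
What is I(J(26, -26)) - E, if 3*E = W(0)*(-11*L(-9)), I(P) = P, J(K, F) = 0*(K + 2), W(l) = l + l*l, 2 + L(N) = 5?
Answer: 0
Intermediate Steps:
L(N) = 3 (L(N) = -2 + 5 = 3)
W(l) = l + l²
J(K, F) = 0 (J(K, F) = 0*(2 + K) = 0)
E = 0 (E = ((0*(1 + 0))*(-11*3))/3 = ((0*1)*(-33))/3 = (0*(-33))/3 = (⅓)*0 = 0)
I(J(26, -26)) - E = 0 - 1*0 = 0 + 0 = 0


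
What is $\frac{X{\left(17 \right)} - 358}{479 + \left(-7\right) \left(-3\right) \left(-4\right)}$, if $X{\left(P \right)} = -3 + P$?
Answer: $- \frac{344}{395} \approx -0.87089$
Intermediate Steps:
$\frac{X{\left(17 \right)} - 358}{479 + \left(-7\right) \left(-3\right) \left(-4\right)} = \frac{\left(-3 + 17\right) - 358}{479 + \left(-7\right) \left(-3\right) \left(-4\right)} = \frac{14 - 358}{479 + 21 \left(-4\right)} = - \frac{344}{479 - 84} = - \frac{344}{395}$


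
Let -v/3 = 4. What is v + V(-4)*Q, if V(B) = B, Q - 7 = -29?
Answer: 76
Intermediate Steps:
Q = -22 (Q = 7 - 29 = -22)
v = -12 (v = -3*4 = -12)
v + V(-4)*Q = -12 - 4*(-22) = -12 + 88 = 76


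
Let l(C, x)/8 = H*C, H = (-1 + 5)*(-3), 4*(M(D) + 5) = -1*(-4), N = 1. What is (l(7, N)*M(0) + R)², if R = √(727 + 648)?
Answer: 7226719 + 26880*√55 ≈ 7.4261e+6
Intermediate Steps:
M(D) = -4 (M(D) = -5 + (-1*(-4))/4 = -5 + (¼)*4 = -5 + 1 = -4)
H = -12 (H = 4*(-3) = -12)
l(C, x) = -96*C (l(C, x) = 8*(-12*C) = -96*C)
R = 5*√55 (R = √1375 = 5*√55 ≈ 37.081)
(l(7, N)*M(0) + R)² = (-96*7*(-4) + 5*√55)² = (-672*(-4) + 5*√55)² = (2688 + 5*√55)²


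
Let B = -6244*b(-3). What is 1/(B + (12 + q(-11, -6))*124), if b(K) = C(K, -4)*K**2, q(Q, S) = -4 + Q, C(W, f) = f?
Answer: 1/224412 ≈ 4.4561e-6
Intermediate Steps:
b(K) = -4*K**2
B = 224784 (B = -(-24976)*(-3)**2 = -(-24976)*9 = -6244*(-36) = 224784)
1/(B + (12 + q(-11, -6))*124) = 1/(224784 + (12 + (-4 - 11))*124) = 1/(224784 + (12 - 15)*124) = 1/(224784 - 3*124) = 1/(224784 - 372) = 1/224412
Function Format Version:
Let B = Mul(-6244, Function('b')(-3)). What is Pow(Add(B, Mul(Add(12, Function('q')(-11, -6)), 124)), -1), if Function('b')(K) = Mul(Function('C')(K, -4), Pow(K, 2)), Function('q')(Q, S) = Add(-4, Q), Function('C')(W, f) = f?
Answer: Rational(1, 224412) ≈ 4.4561e-6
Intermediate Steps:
Function('b')(K) = Mul(-4, Pow(K, 2))
B = 224784 (B = Mul(-6244, Mul(-4, Pow(-3, 2))) = Mul(-6244, Mul(-4, 9)) = Mul(-6244, -36) = 224784)
Pow(Add(B, Mul(Add(12, Function('q')(-11, -6)), 124)), -1) = Pow(Add(224784, Mul(Add(12, Add(-4, -11)), 124)), -1) = Pow(Add(224784, Mul(Add(12, -15), 124)), -1) = Pow(Add(224784, Mul(-3, 124)), -1) = Pow(Add(224784, -372), -1) = Pow(224412, -1) = Rational(1, 224412)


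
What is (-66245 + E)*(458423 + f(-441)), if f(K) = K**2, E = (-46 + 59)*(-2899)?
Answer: -67857618528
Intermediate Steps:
E = -37687 (E = 13*(-2899) = -37687)
(-66245 + E)*(458423 + f(-441)) = (-66245 - 37687)*(458423 + (-441)**2) = -103932*(458423 + 194481) = -103932*652904 = -67857618528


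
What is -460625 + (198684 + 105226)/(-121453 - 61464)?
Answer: -84256447035/182917 ≈ -4.6063e+5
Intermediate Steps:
-460625 + (198684 + 105226)/(-121453 - 61464) = -460625 + 303910/(-182917) = -460625 + 303910*(-1/182917) = -460625 - 303910/182917 = -84256447035/182917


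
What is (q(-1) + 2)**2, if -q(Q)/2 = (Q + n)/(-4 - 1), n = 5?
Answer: 324/25 ≈ 12.960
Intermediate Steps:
q(Q) = 2 + 2*Q/5 (q(Q) = -2*(Q + 5)/(-4 - 1) = -2*(5 + Q)/(-5) = -2*(5 + Q)*(-1)/5 = -2*(-1 - Q/5) = 2 + 2*Q/5)
(q(-1) + 2)**2 = ((2 + (2/5)*(-1)) + 2)**2 = ((2 - 2/5) + 2)**2 = (8/5 + 2)**2 = (18/5)**2 = 324/25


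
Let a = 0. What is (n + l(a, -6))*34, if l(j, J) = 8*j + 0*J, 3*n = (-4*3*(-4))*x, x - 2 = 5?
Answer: 3808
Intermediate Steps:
x = 7 (x = 2 + 5 = 7)
n = 112 (n = ((-4*3*(-4))*7)/3 = (-12*(-4)*7)/3 = (48*7)/3 = (1/3)*336 = 112)
l(j, J) = 8*j (l(j, J) = 8*j + 0 = 8*j)
(n + l(a, -6))*34 = (112 + 8*0)*34 = (112 + 0)*34 = 112*34 = 3808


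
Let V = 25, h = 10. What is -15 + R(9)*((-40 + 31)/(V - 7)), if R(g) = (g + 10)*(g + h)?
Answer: -391/2 ≈ -195.50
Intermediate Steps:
R(g) = (10 + g)² (R(g) = (g + 10)*(g + 10) = (10 + g)*(10 + g) = (10 + g)²)
-15 + R(9)*((-40 + 31)/(V - 7)) = -15 + (100 + 9² + 20*9)*((-40 + 31)/(25 - 7)) = -15 + (100 + 81 + 180)*(-9/18) = -15 + 361*(-9*1/18) = -15 + 361*(-½) = -15 - 361/2 = -391/2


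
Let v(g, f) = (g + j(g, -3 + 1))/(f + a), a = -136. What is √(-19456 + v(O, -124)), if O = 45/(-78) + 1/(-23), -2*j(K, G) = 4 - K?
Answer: I*√27830157573/1196 ≈ 139.48*I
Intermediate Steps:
j(K, G) = -2 + K/2 (j(K, G) = -(4 - K)/2 = -2 + K/2)
O = -371/598 (O = 45*(-1/78) + 1*(-1/23) = -15/26 - 1/23 = -371/598 ≈ -0.62040)
v(g, f) = (-2 + 3*g/2)/(-136 + f) (v(g, f) = (g + (-2 + g/2))/(f - 136) = (-2 + 3*g/2)/(-136 + f))
√(-19456 + v(O, -124)) = √(-19456 + (-4 + 3*(-371/598))/(2*(-136 - 124))) = √(-19456 + (½)*(-4 - 1113/598)/(-260)) = √(-19456 + (½)*(-1/260)*(-3505/598)) = √(-19456 + 701/62192) = √(-1210006851/62192) = I*√27830157573/1196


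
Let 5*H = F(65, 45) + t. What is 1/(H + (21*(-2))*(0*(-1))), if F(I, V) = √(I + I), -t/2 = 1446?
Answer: -7230/4181767 - 5*√130/8363534 ≈ -0.0017358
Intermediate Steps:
t = -2892 (t = -2*1446 = -2892)
F(I, V) = √2*√I (F(I, V) = √(2*I) = √2*√I)
H = -2892/5 + √130/5 (H = (√2*√65 - 2892)/5 = (√130 - 2892)/5 = (-2892 + √130)/5 = -2892/5 + √130/5 ≈ -576.12)
1/(H + (21*(-2))*(0*(-1))) = 1/((-2892/5 + √130/5) + (21*(-2))*(0*(-1))) = 1/((-2892/5 + √130/5) - 42*0) = 1/((-2892/5 + √130/5) + 0) = 1/(-2892/5 + √130/5)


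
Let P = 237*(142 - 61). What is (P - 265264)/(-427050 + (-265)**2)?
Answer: 246067/356825 ≈ 0.68960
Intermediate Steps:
P = 19197 (P = 237*81 = 19197)
(P - 265264)/(-427050 + (-265)**2) = (19197 - 265264)/(-427050 + (-265)**2) = -246067/(-427050 + 70225) = -246067/(-356825) = -246067*(-1/356825) = 246067/356825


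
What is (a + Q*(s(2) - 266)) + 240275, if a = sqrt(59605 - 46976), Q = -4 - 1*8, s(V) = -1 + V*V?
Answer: 243431 + sqrt(12629) ≈ 2.4354e+5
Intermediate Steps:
s(V) = -1 + V**2
Q = -12 (Q = -4 - 8 = -12)
a = sqrt(12629) ≈ 112.38
(a + Q*(s(2) - 266)) + 240275 = (sqrt(12629) - 12*((-1 + 2**2) - 266)) + 240275 = (sqrt(12629) - 12*((-1 + 4) - 266)) + 240275 = (sqrt(12629) - 12*(3 - 266)) + 240275 = (sqrt(12629) - 12*(-263)) + 240275 = (sqrt(12629) + 3156) + 240275 = (3156 + sqrt(12629)) + 240275 = 243431 + sqrt(12629)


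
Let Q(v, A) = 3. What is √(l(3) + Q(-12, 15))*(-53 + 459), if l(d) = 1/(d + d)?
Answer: 203*√114/3 ≈ 722.48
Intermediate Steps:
l(d) = 1/(2*d)
√(l(3) + Q(-12, 15))*(-53 + 459) = √((½)/3 + 3)*(-53 + 459) = √((½)*(⅓) + 3)*406 = √(⅙ + 3)*406 = √(19/6)*406 = (√114/6)*406 = 203*√114/3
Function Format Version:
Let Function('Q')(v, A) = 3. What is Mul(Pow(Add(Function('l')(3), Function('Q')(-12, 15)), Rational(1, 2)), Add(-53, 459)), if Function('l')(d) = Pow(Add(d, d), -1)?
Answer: Mul(Rational(203, 3), Pow(114, Rational(1, 2))) ≈ 722.48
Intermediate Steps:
Function('l')(d) = Mul(Rational(1, 2), Pow(d, -1)) (Function('l')(d) = Pow(Mul(2, d), -1) = Mul(Rational(1, 2), Pow(d, -1)))
Mul(Pow(Add(Function('l')(3), Function('Q')(-12, 15)), Rational(1, 2)), Add(-53, 459)) = Mul(Pow(Add(Mul(Rational(1, 2), Pow(3, -1)), 3), Rational(1, 2)), Add(-53, 459)) = Mul(Pow(Add(Mul(Rational(1, 2), Rational(1, 3)), 3), Rational(1, 2)), 406) = Mul(Pow(Add(Rational(1, 6), 3), Rational(1, 2)), 406) = Mul(Pow(Rational(19, 6), Rational(1, 2)), 406) = Mul(Mul(Rational(1, 6), Pow(114, Rational(1, 2))), 406) = Mul(Rational(203, 3), Pow(114, Rational(1, 2)))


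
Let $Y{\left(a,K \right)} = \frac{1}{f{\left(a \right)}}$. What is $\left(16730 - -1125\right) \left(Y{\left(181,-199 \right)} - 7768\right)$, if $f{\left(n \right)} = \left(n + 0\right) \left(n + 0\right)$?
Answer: $- \frac{4543873366185}{32761} \approx -1.387 \cdot 10^{8}$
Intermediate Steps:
$f{\left(n \right)} = n^{2}$ ($f{\left(n \right)} = n n = n^{2}$)
$Y{\left(a,K \right)} = \frac{1}{a^{2}}$
$\left(16730 - -1125\right) \left(Y{\left(181,-199 \right)} - 7768\right) = \left(16730 - -1125\right) \left(\frac{1}{32761} - 7768\right) = \left(16730 + 1125\right) \left(\frac{1}{32761} - 7768\right) = 17855 \left(- \frac{254487447}{32761}\right) = - \frac{4543873366185}{32761}$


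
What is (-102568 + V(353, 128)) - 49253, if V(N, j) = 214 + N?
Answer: -151254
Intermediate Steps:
(-102568 + V(353, 128)) - 49253 = (-102568 + (214 + 353)) - 49253 = (-102568 + 567) - 49253 = -102001 - 49253 = -151254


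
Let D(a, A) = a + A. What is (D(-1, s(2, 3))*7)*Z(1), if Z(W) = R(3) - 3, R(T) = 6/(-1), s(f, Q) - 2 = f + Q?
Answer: -378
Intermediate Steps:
s(f, Q) = 2 + Q + f (s(f, Q) = 2 + (f + Q) = 2 + (Q + f) = 2 + Q + f)
R(T) = -6 (R(T) = 6*(-1) = -6)
D(a, A) = A + a
Z(W) = -9 (Z(W) = -6 - 3 = -9)
(D(-1, s(2, 3))*7)*Z(1) = (((2 + 3 + 2) - 1)*7)*(-9) = ((7 - 1)*7)*(-9) = (6*7)*(-9) = 42*(-9) = -378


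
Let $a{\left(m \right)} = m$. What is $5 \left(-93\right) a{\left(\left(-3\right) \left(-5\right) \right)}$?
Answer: $-6975$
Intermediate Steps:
$5 \left(-93\right) a{\left(\left(-3\right) \left(-5\right) \right)} = 5 \left(-93\right) \left(\left(-3\right) \left(-5\right)\right) = \left(-465\right) 15 = -6975$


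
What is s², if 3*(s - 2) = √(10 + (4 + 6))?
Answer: 56/9 + 8*√5/3 ≈ 12.185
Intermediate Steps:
s = 2 + 2*√5/3 (s = 2 + √(10 + (4 + 6))/3 = 2 + √(10 + 10)/3 = 2 + √20/3 = 2 + (2*√5)/3 = 2 + 2*√5/3 ≈ 3.4907)
s² = (2 + 2*√5/3)²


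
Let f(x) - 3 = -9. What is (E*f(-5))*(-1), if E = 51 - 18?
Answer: 198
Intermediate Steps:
f(x) = -6 (f(x) = 3 - 9 = -6)
E = 33
(E*f(-5))*(-1) = (33*(-6))*(-1) = -198*(-1) = 198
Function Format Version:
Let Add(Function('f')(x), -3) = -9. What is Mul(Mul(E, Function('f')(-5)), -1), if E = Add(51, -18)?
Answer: 198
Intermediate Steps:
Function('f')(x) = -6 (Function('f')(x) = Add(3, -9) = -6)
E = 33
Mul(Mul(E, Function('f')(-5)), -1) = Mul(Mul(33, -6), -1) = Mul(-198, -1) = 198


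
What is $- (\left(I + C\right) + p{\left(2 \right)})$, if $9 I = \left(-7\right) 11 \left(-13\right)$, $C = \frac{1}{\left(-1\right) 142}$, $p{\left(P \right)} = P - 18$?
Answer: $- \frac{121685}{1278} \approx -95.215$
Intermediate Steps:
$p{\left(P \right)} = -18 + P$
$C = - \frac{1}{142}$ ($C = \frac{1}{-142} = - \frac{1}{142} \approx -0.0070423$)
$I = \frac{1001}{9}$ ($I = \frac{\left(-7\right) 11 \left(-13\right)}{9} = \frac{\left(-77\right) \left(-13\right)}{9} = \frac{1}{9} \cdot 1001 = \frac{1001}{9} \approx 111.22$)
$- (\left(I + C\right) + p{\left(2 \right)}) = - (\left(\frac{1001}{9} - \frac{1}{142}\right) + \left(-18 + 2\right)) = - (\frac{142133}{1278} - 16) = \left(-1\right) \frac{121685}{1278} = - \frac{121685}{1278}$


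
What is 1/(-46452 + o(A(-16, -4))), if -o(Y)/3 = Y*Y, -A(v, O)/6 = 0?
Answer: -1/46452 ≈ -2.1528e-5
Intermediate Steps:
A(v, O) = 0 (A(v, O) = -6*0 = 0)
o(Y) = -3*Y² (o(Y) = -3*Y*Y = -3*Y²)
1/(-46452 + o(A(-16, -4))) = 1/(-46452 - 3*0²) = 1/(-46452 - 3*0) = 1/(-46452 + 0) = 1/(-46452) = -1/46452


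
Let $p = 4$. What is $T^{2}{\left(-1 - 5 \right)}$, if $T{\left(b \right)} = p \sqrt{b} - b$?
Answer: $-60 + 48 i \sqrt{6} \approx -60.0 + 117.58 i$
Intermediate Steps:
$T{\left(b \right)} = - b + 4 \sqrt{b}$ ($T{\left(b \right)} = 4 \sqrt{b} - b = - b + 4 \sqrt{b}$)
$T^{2}{\left(-1 - 5 \right)} = \left(- (-1 - 5) + 4 \sqrt{-1 - 5}\right)^{2} = \left(\left(-1\right) \left(-6\right) + 4 \sqrt{-6}\right)^{2} = \left(6 + 4 i \sqrt{6}\right)^{2}$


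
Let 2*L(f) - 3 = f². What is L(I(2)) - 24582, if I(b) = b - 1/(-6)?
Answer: -1769627/72 ≈ -24578.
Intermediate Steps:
I(b) = ⅙ + b (I(b) = b - 1*(-⅙) = b + ⅙ = ⅙ + b)
L(f) = 3/2 + f²/2
L(I(2)) - 24582 = (3/2 + (⅙ + 2)²/2) - 24582 = (3/2 + (13/6)²/2) - 24582 = (3/2 + (½)*(169/36)) - 24582 = (3/2 + 169/72) - 24582 = 277/72 - 24582 = -1769627/72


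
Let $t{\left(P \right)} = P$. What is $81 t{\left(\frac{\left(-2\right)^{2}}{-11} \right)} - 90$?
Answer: $- \frac{1314}{11} \approx -119.45$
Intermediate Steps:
$81 t{\left(\frac{\left(-2\right)^{2}}{-11} \right)} - 90 = 81 \frac{\left(-2\right)^{2}}{-11} - 90 = 81 \cdot 4 \left(- \frac{1}{11}\right) - 90 = 81 \left(- \frac{4}{11}\right) - 90 = - \frac{324}{11} - 90 = - \frac{1314}{11}$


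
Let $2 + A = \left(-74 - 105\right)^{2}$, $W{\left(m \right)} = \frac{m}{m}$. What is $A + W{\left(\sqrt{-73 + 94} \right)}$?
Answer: $32040$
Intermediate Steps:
$W{\left(m \right)} = 1$
$A = 32039$ ($A = -2 + \left(-74 - 105\right)^{2} = -2 + \left(-179\right)^{2} = -2 + 32041 = 32039$)
$A + W{\left(\sqrt{-73 + 94} \right)} = 32039 + 1 = 32040$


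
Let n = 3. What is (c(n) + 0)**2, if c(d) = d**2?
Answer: 81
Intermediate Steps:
(c(n) + 0)**2 = (3**2 + 0)**2 = (9 + 0)**2 = 9**2 = 81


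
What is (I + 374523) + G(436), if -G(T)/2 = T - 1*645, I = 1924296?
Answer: 2299237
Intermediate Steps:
G(T) = 1290 - 2*T (G(T) = -2*(T - 1*645) = -2*(T - 645) = -2*(-645 + T) = 1290 - 2*T)
(I + 374523) + G(436) = (1924296 + 374523) + (1290 - 2*436) = 2298819 + (1290 - 872) = 2298819 + 418 = 2299237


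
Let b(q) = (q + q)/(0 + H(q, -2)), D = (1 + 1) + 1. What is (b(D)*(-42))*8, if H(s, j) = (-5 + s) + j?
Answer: 504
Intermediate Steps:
H(s, j) = -5 + j + s
D = 3 (D = 2 + 1 = 3)
b(q) = 2*q/(-7 + q) (b(q) = (q + q)/(0 + (-5 - 2 + q)) = (2*q)/(0 + (-7 + q)) = (2*q)/(-7 + q) = 2*q/(-7 + q))
(b(D)*(-42))*8 = ((2*3/(-7 + 3))*(-42))*8 = ((2*3/(-4))*(-42))*8 = ((2*3*(-¼))*(-42))*8 = -3/2*(-42)*8 = 63*8 = 504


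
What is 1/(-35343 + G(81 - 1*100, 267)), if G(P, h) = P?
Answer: -1/35362 ≈ -2.8279e-5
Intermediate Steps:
1/(-35343 + G(81 - 1*100, 267)) = 1/(-35343 + (81 - 1*100)) = 1/(-35343 + (81 - 100)) = 1/(-35343 - 19) = 1/(-35362) = -1/35362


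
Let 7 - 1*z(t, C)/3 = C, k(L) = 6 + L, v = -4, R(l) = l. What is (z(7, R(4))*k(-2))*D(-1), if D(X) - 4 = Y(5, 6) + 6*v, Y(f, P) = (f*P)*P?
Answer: 5760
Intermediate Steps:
z(t, C) = 21 - 3*C
Y(f, P) = f*P**2 (Y(f, P) = (P*f)*P = f*P**2)
D(X) = 160 (D(X) = 4 + (5*6**2 + 6*(-4)) = 4 + (5*36 - 24) = 4 + (180 - 24) = 4 + 156 = 160)
(z(7, R(4))*k(-2))*D(-1) = ((21 - 3*4)*(6 - 2))*160 = ((21 - 12)*4)*160 = (9*4)*160 = 36*160 = 5760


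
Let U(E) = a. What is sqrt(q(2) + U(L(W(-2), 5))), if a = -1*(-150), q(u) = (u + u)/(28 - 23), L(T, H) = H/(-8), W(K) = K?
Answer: sqrt(3770)/5 ≈ 12.280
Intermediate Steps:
L(T, H) = -H/8 (L(T, H) = H*(-1/8) = -H/8)
q(u) = 2*u/5 (q(u) = (2*u)/5 = (2*u)*(1/5) = 2*u/5)
a = 150
U(E) = 150
sqrt(q(2) + U(L(W(-2), 5))) = sqrt((2/5)*2 + 150) = sqrt(4/5 + 150) = sqrt(754/5) = sqrt(3770)/5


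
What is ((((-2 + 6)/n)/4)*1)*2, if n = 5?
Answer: ⅖ ≈ 0.40000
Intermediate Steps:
((((-2 + 6)/n)/4)*1)*2 = ((((-2 + 6)/5)/4)*1)*2 = (((4*(⅕))*(¼))*1)*2 = (((⅘)*(¼))*1)*2 = ((⅕)*1)*2 = (⅕)*2 = ⅖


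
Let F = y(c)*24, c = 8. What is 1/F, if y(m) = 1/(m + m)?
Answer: ⅔ ≈ 0.66667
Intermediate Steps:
y(m) = 1/(2*m)
F = 3/2 (F = ((½)/8)*24 = ((½)*(⅛))*24 = (1/16)*24 = 3/2 ≈ 1.5000)
1/F = 1/(3/2) = ⅔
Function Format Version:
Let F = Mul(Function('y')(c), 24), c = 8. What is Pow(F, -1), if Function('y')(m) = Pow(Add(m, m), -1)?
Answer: Rational(2, 3) ≈ 0.66667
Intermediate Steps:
Function('y')(m) = Mul(Rational(1, 2), Pow(m, -1)) (Function('y')(m) = Pow(Mul(2, m), -1) = Mul(Rational(1, 2), Pow(m, -1)))
F = Rational(3, 2) (F = Mul(Mul(Rational(1, 2), Pow(8, -1)), 24) = Mul(Mul(Rational(1, 2), Rational(1, 8)), 24) = Mul(Rational(1, 16), 24) = Rational(3, 2) ≈ 1.5000)
Pow(F, -1) = Pow(Rational(3, 2), -1) = Rational(2, 3)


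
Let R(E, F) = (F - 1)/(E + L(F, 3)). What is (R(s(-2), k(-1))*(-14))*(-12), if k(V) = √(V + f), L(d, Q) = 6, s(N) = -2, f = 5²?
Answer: -42 + 84*√6 ≈ 163.76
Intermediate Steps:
f = 25
k(V) = √(25 + V) (k(V) = √(V + 25) = √(25 + V))
R(E, F) = (-1 + F)/(6 + E) (R(E, F) = (F - 1)/(E + 6) = (-1 + F)/(6 + E))
(R(s(-2), k(-1))*(-14))*(-12) = (((-1 + √(25 - 1))/(6 - 2))*(-14))*(-12) = (((-1 + √24)/4)*(-14))*(-12) = (((-1 + 2*√6)/4)*(-14))*(-12) = ((-¼ + √6/2)*(-14))*(-12) = (7/2 - 7*√6)*(-12) = -42 + 84*√6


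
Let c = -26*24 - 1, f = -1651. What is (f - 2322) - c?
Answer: -3348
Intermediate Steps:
c = -625 (c = -624 - 1 = -625)
(f - 2322) - c = (-1651 - 2322) - 1*(-625) = -3973 + 625 = -3348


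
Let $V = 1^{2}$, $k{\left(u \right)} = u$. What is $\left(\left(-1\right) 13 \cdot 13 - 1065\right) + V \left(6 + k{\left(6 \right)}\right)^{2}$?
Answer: $-1090$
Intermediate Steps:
$V = 1$
$\left(\left(-1\right) 13 \cdot 13 - 1065\right) + V \left(6 + k{\left(6 \right)}\right)^{2} = \left(\left(-1\right) 13 \cdot 13 - 1065\right) + 1 \left(6 + 6\right)^{2} = \left(\left(-13\right) 13 - 1065\right) + 1 \cdot 12^{2} = \left(-169 - 1065\right) + 1 \cdot 144 = -1234 + 144 = -1090$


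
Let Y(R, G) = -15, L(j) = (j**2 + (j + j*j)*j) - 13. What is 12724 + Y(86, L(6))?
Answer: 12709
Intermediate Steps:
L(j) = -13 + j**2 + j*(j + j**2) (L(j) = (j**2 + (j + j**2)*j) - 13 = (j**2 + j*(j + j**2)) - 13 = -13 + j**2 + j*(j + j**2))
12724 + Y(86, L(6)) = 12724 - 15 = 12709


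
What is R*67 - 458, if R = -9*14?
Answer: -8900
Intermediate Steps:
R = -126
R*67 - 458 = -126*67 - 458 = -8442 - 458 = -8900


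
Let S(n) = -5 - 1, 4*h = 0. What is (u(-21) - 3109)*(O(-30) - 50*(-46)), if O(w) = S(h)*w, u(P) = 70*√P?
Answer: -7710320 + 173600*I*√21 ≈ -7.7103e+6 + 7.9554e+5*I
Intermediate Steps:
h = 0 (h = (¼)*0 = 0)
S(n) = -6
O(w) = -6*w
(u(-21) - 3109)*(O(-30) - 50*(-46)) = (70*√(-21) - 3109)*(-6*(-30) - 50*(-46)) = (70*(I*√21) - 3109)*(180 + 2300) = (70*I*√21 - 3109)*2480 = (-3109 + 70*I*√21)*2480 = -7710320 + 173600*I*√21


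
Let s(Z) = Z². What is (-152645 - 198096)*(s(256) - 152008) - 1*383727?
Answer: 30328892025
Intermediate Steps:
(-152645 - 198096)*(s(256) - 152008) - 1*383727 = (-152645 - 198096)*(256² - 152008) - 1*383727 = -350741*(65536 - 152008) - 383727 = -350741*(-86472) - 383727 = 30329275752 - 383727 = 30328892025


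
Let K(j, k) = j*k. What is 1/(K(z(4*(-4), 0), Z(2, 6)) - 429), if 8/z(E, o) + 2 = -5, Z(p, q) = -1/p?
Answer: -7/2999 ≈ -0.0023341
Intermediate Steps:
z(E, o) = -8/7 (z(E, o) = 8/(-2 - 5) = 8/(-7) = 8*(-⅐) = -8/7)
1/(K(z(4*(-4), 0), Z(2, 6)) - 429) = 1/(-(-8)/(7*2) - 429) = 1/(-8/7*(-½) - 429) = 1/(4/7 - 429) = 1/(-2999/7) = -7/2999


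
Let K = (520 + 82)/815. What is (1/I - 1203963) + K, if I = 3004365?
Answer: -589594158928976/489711495 ≈ -1.2040e+6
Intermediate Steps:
K = 602/815 (K = 602*(1/815) = 602/815 ≈ 0.73865)
(1/I - 1203963) + K = (1/3004365 - 1203963) + 602/815 = -3617144298494/3004365 + 602/815 = -589594158928976/489711495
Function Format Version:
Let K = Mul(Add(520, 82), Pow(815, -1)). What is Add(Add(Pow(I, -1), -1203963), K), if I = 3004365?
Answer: Rational(-589594158928976, 489711495) ≈ -1.2040e+6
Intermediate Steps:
K = Rational(602, 815) (K = Mul(602, Rational(1, 815)) = Rational(602, 815) ≈ 0.73865)
Add(Add(Pow(I, -1), -1203963), K) = Add(Add(Pow(3004365, -1), -1203963), Rational(602, 815)) = Add(Add(Rational(1, 3004365), -1203963), Rational(602, 815)) = Add(Rational(-3617144298494, 3004365), Rational(602, 815)) = Rational(-589594158928976, 489711495)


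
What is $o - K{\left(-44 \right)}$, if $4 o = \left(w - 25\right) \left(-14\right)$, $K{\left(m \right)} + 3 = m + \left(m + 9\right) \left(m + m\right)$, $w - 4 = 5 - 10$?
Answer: $-2942$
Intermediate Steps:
$w = -1$ ($w = 4 + \left(5 - 10\right) = 4 - 5 = -1$)
$K{\left(m \right)} = -3 + m + 2 m \left(9 + m\right)$ ($K{\left(m \right)} = -3 + \left(m + \left(m + 9\right) \left(m + m\right)\right) = -3 + \left(m + \left(9 + m\right) 2 m\right) = -3 + \left(m + 2 m \left(9 + m\right)\right) = -3 + m + 2 m \left(9 + m\right)$)
$o = 91$ ($o = \frac{\left(-1 - 25\right) \left(-14\right)}{4} = \frac{\left(-26\right) \left(-14\right)}{4} = \frac{1}{4} \cdot 364 = 91$)
$o - K{\left(-44 \right)} = 91 - \left(-3 + 2 \left(-44\right)^{2} + 19 \left(-44\right)\right) = 91 - \left(-3 + 2 \cdot 1936 - 836\right) = 91 - \left(-3 + 3872 - 836\right) = 91 - 3033 = -2942$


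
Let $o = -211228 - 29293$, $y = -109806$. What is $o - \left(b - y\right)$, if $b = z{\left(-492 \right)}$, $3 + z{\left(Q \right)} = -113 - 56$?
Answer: $-350155$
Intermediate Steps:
$z{\left(Q \right)} = -172$ ($z{\left(Q \right)} = -3 - 169 = -172$)
$b = -172$
$o = -240521$
$o - \left(b - y\right) = -240521 - 109634 = -350155$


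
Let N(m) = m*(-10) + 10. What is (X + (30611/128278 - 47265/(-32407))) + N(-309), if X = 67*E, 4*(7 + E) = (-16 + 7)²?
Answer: 1442134879679/361487404 ≈ 3989.4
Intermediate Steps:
N(m) = 10 - 10*m (N(m) = -10*m + 10 = 10 - 10*m)
E = 53/4 (E = -7 + (-16 + 7)²/4 = -7 + (¼)*(-9)² = -7 + (¼)*81 = -7 + 81/4 = 53/4 ≈ 13.250)
X = 3551/4 (X = 67*(53/4) = 3551/4 ≈ 887.75)
(X + (30611/128278 - 47265/(-32407))) + N(-309) = (3551/4 + (30611/128278 - 47265/(-32407))) + (10 - 10*(-309)) = (3551/4 + (30611*(1/128278) - 47265*(-1/32407))) + (10 + 3090) = (3551/4 + (30611/128278 + 2055/1409)) + 3100 = (3551/4 + 306742189/180743702) + 3100 = 321523927279/361487404 + 3100 = 1442134879679/361487404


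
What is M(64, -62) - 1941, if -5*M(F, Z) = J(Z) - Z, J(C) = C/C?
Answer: -9768/5 ≈ -1953.6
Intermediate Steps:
J(C) = 1
M(F, Z) = -⅕ + Z/5 (M(F, Z) = -(1 - Z)/5 = -⅕ + Z/5)
M(64, -62) - 1941 = (-⅕ + (⅕)*(-62)) - 1941 = (-⅕ - 62/5) - 1941 = -63/5 - 1941 = -9768/5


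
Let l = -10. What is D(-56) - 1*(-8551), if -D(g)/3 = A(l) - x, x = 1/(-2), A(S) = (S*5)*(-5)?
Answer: 15599/2 ≈ 7799.5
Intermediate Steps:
A(S) = -25*S (A(S) = (5*S)*(-5) = -25*S)
x = -1/2 ≈ -0.50000
D(g) = -1503/2 (D(g) = -3*(-25*(-10) - 1*(-1/2)) = -3*(250 + 1/2) = -3*501/2 = -1503/2)
D(-56) - 1*(-8551) = -1503/2 - 1*(-8551) = -1503/2 + 8551 = 15599/2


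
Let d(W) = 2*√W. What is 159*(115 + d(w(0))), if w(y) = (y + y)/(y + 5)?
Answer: 18285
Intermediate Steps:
w(y) = 2*y/(5 + y) (w(y) = (2*y)/(5 + y) = 2*y/(5 + y))
159*(115 + d(w(0))) = 159*(115 + 2*√(2*0/(5 + 0))) = 159*(115 + 2*√(2*0/5)) = 159*(115 + 2*√(2*0*(⅕))) = 159*(115 + 2*√0) = 159*(115 + 2*0) = 159*(115 + 0) = 159*115 = 18285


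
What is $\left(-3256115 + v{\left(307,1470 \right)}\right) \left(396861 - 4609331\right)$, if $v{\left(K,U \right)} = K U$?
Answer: $11815241167750$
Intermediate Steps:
$\left(-3256115 + v{\left(307,1470 \right)}\right) \left(396861 - 4609331\right) = \left(-3256115 + 307 \cdot 1470\right) \left(396861 - 4609331\right) = \left(-3256115 + 451290\right) \left(-4212470\right) = \left(-2804825\right) \left(-4212470\right) = 11815241167750$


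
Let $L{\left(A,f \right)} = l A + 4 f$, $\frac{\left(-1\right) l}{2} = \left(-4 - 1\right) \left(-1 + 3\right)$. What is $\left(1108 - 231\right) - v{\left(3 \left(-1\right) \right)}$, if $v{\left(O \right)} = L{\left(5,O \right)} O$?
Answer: $1141$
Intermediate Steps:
$l = 20$ ($l = - 2 \left(-4 - 1\right) \left(-1 + 3\right) = - 2 \left(\left(-5\right) 2\right) = \left(-2\right) \left(-10\right) = 20$)
$L{\left(A,f \right)} = 4 f + 20 A$ ($L{\left(A,f \right)} = 20 A + 4 f = 4 f + 20 A$)
$v{\left(O \right)} = O \left(100 + 4 O\right)$ ($v{\left(O \right)} = \left(4 O + 20 \cdot 5\right) O = \left(4 O + 100\right) O = \left(100 + 4 O\right) O = O \left(100 + 4 O\right)$)
$\left(1108 - 231\right) - v{\left(3 \left(-1\right) \right)} = \left(1108 - 231\right) - 4 \cdot 3 \left(-1\right) \left(25 + 3 \left(-1\right)\right) = \left(1108 - 231\right) - 4 \left(-3\right) \left(25 - 3\right) = 877 - 4 \left(-3\right) 22 = 877 - -264 = 877 + 264 = 1141$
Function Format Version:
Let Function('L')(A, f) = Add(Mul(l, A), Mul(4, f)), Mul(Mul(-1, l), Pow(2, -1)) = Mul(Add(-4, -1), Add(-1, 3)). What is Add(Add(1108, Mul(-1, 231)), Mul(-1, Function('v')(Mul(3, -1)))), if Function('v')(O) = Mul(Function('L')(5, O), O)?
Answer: 1141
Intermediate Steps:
l = 20 (l = Mul(-2, Mul(Add(-4, -1), Add(-1, 3))) = Mul(-2, Mul(-5, 2)) = Mul(-2, -10) = 20)
Function('L')(A, f) = Add(Mul(4, f), Mul(20, A)) (Function('L')(A, f) = Add(Mul(20, A), Mul(4, f)) = Add(Mul(4, f), Mul(20, A)))
Function('v')(O) = Mul(O, Add(100, Mul(4, O))) (Function('v')(O) = Mul(Add(Mul(4, O), Mul(20, 5)), O) = Mul(Add(Mul(4, O), 100), O) = Mul(Add(100, Mul(4, O)), O) = Mul(O, Add(100, Mul(4, O))))
Add(Add(1108, Mul(-1, 231)), Mul(-1, Function('v')(Mul(3, -1)))) = Add(Add(1108, Mul(-1, 231)), Mul(-1, Mul(4, Mul(3, -1), Add(25, Mul(3, -1))))) = Add(Add(1108, -231), Mul(-1, Mul(4, -3, Add(25, -3)))) = Add(877, Mul(-1, Mul(4, -3, 22))) = Add(877, Mul(-1, -264)) = Add(877, 264) = 1141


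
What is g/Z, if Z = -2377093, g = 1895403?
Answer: -1895403/2377093 ≈ -0.79736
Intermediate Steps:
g/Z = 1895403/(-2377093) = 1895403*(-1/2377093) = -1895403/2377093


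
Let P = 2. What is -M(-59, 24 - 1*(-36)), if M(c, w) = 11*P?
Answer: -22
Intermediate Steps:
M(c, w) = 22 (M(c, w) = 11*2 = 22)
-M(-59, 24 - 1*(-36)) = -1*22 = -22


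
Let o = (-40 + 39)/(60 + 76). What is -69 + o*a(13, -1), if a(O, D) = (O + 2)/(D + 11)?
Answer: -18771/272 ≈ -69.011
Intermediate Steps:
a(O, D) = (2 + O)/(11 + D)
o = -1/136 ≈ -0.0073529
-69 + o*a(13, -1) = -69 - (2 + 13)/(136*(11 - 1)) = -69 - 15/(136*10) = -69 - 15/1360 = -69 - 1/136*3/2 = -69 - 3/272 = -18771/272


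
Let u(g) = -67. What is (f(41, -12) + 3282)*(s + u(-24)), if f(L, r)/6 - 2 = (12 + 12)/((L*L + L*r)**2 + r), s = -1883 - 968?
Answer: -13588418647620/1413709 ≈ -9.6119e+6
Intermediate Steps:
s = -2851
f(L, r) = 12 + 144/(r + (L**2 + L*r)**2) (f(L, r) = 12 + 6*((12 + 12)/((L*L + L*r)**2 + r)) = 12 + 6*(24/((L**2 + L*r)**2 + r)) = 12 + 6*(24/(r + (L**2 + L*r)**2)) = 12 + 144/(r + (L**2 + L*r)**2))
(f(41, -12) + 3282)*(s + u(-24)) = (12*(12 - 12 + 41**2*(41 - 12)**2)/(-12 + 41**2*(41 - 12)**2) + 3282)*(-2851 - 67) = (12*(12 - 12 + 1681*29**2)/(-12 + 1681*29**2) + 3282)*(-2918) = (12*(12 - 12 + 1681*841)/(-12 + 1681*841) + 3282)*(-2918) = (12*(12 - 12 + 1413721)/(-12 + 1413721) + 3282)*(-2918) = (12*1413721/1413709 + 3282)*(-2918) = (12*(1/1413709)*1413721 + 3282)*(-2918) = (16964652/1413709 + 3282)*(-2918) = (4656757590/1413709)*(-2918) = -13588418647620/1413709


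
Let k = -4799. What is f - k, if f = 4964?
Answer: 9763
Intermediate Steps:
f - k = 4964 - 1*(-4799) = 4964 + 4799 = 9763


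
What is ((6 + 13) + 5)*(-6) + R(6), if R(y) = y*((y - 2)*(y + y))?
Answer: 144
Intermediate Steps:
R(y) = 2*y²*(-2 + y) (R(y) = y*((-2 + y)*(2*y)) = y*(2*y*(-2 + y)) = 2*y²*(-2 + y))
((6 + 13) + 5)*(-6) + R(6) = ((6 + 13) + 5)*(-6) + 2*6²*(-2 + 6) = (19 + 5)*(-6) + 2*36*4 = 24*(-6) + 288 = -144 + 288 = 144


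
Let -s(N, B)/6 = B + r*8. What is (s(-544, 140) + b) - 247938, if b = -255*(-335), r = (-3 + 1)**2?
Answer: -163545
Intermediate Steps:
r = 4 (r = (-2)**2 = 4)
b = 85425
s(N, B) = -192 - 6*B (s(N, B) = -6*(B + 4*8) = -6*(B + 32) = -6*(32 + B) = -192 - 6*B)
(s(-544, 140) + b) - 247938 = ((-192 - 6*140) + 85425) - 247938 = ((-192 - 840) + 85425) - 247938 = (-1032 + 85425) - 247938 = 84393 - 247938 = -163545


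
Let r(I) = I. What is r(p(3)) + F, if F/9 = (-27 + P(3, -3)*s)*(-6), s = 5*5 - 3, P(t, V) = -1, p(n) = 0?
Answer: 2646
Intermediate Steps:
s = 22 (s = 25 - 3 = 22)
F = 2646 (F = 9*((-27 - 1*22)*(-6)) = 9*((-27 - 22)*(-6)) = 9*(-49*(-6)) = 9*294 = 2646)
r(p(3)) + F = 0 + 2646 = 2646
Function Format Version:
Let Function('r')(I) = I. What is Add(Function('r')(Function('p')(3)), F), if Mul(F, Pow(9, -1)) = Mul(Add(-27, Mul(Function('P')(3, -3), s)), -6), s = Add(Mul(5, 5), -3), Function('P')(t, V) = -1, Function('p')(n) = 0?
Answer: 2646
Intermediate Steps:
s = 22 (s = Add(25, -3) = 22)
F = 2646 (F = Mul(9, Mul(Add(-27, Mul(-1, 22)), -6)) = Mul(9, Mul(Add(-27, -22), -6)) = Mul(9, Mul(-49, -6)) = Mul(9, 294) = 2646)
Add(Function('r')(Function('p')(3)), F) = Add(0, 2646) = 2646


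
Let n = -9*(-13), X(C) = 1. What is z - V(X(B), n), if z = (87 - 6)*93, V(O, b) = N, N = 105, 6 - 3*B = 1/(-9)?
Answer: 7428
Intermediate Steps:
B = 55/27 (B = 2 - 1/3/(-9) = 2 - 1/3*(-1/9) = 2 + 1/27 = 55/27 ≈ 2.0370)
n = 117
V(O, b) = 105
z = 7533 (z = 81*93 = 7533)
z - V(X(B), n) = 7533 - 1*105 = 7533 - 105 = 7428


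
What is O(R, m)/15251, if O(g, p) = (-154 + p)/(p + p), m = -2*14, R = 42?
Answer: 13/61004 ≈ 0.00021310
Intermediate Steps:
m = -28
O(g, p) = (-154 + p)/(2*p) (O(g, p) = (-154 + p)/((2*p)) = (-154 + p)*(1/(2*p)) = (-154 + p)/(2*p))
O(R, m)/15251 = ((½)*(-154 - 28)/(-28))/15251 = ((½)*(-1/28)*(-182))*(1/15251) = (13/4)*(1/15251) = 13/61004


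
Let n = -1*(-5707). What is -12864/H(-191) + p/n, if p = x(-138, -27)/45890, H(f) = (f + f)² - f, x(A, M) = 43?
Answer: -44920014557/510222338886 ≈ -0.088040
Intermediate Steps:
H(f) = -f + 4*f² (H(f) = (2*f)² - f = 4*f² - f = -f + 4*f²)
n = 5707
p = 43/45890 ≈ 0.00093702
-12864/H(-191) + p/n = -12864*(-1/(191*(-1 + 4*(-191)))) + (43/45890)/5707 = -12864*(-1/(191*(-1 - 764))) + (43/45890)*(1/5707) = -12864/((-191*(-765))) + 43/261894230 = -12864/146115 + 43/261894230 = -12864*1/146115 + 43/261894230 = -4288/48705 + 43/261894230 = -44920014557/510222338886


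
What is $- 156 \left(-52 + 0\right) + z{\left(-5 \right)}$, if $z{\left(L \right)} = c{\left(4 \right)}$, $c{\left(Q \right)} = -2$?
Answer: $8110$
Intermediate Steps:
$z{\left(L \right)} = -2$
$- 156 \left(-52 + 0\right) + z{\left(-5 \right)} = - 156 \left(-52 + 0\right) - 2 = \left(-156\right) \left(-52\right) - 2 = 8112 - 2 = 8110$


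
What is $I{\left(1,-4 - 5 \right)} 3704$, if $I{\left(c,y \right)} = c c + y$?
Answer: $-29632$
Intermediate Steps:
$I{\left(c,y \right)} = y + c^{2}$ ($I{\left(c,y \right)} = c^{2} + y = y + c^{2}$)
$I{\left(1,-4 - 5 \right)} 3704 = \left(\left(-4 - 5\right) + 1^{2}\right) 3704 = \left(\left(-4 - 5\right) + 1\right) 3704 = \left(-9 + 1\right) 3704 = \left(-8\right) 3704 = -29632$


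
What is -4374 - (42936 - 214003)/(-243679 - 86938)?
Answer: -1446289825/330617 ≈ -4374.5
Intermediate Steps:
-4374 - (42936 - 214003)/(-243679 - 86938) = -4374 - (-171067)/(-330617) = -4374 - (-171067)*(-1)/330617 = -4374 - 1*171067/330617 = -4374 - 171067/330617 = -1446289825/330617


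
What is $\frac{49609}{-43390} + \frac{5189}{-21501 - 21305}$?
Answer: $- \frac{587178391}{464338085} \approx -1.2645$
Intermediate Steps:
$\frac{49609}{-43390} + \frac{5189}{-21501 - 21305} = 49609 \left(- \frac{1}{43390}\right) + \frac{5189}{-42806} = - \frac{49609}{43390} + 5189 \left(- \frac{1}{42806}\right) = - \frac{49609}{43390} - \frac{5189}{42806} = - \frac{587178391}{464338085}$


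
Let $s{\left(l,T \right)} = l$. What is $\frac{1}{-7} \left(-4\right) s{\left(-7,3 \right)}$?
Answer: $-4$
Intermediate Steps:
$\frac{1}{-7} \left(-4\right) s{\left(-7,3 \right)} = \frac{1}{-7} \left(-4\right) \left(-7\right) = \left(- \frac{1}{7}\right) \left(-4\right) \left(-7\right) = \frac{4}{7} \left(-7\right) = -4$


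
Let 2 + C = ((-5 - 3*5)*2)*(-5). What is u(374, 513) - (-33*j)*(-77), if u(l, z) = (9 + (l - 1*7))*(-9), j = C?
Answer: -506502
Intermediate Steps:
C = 198 (C = -2 + ((-5 - 3*5)*2)*(-5) = -2 + ((-5 - 15)*2)*(-5) = -2 - 20*2*(-5) = -2 - 40*(-5) = -2 + 200 = 198)
j = 198
u(l, z) = -18 - 9*l (u(l, z) = (9 + (l - 7))*(-9) = (9 + (-7 + l))*(-9) = (2 + l)*(-9) = -18 - 9*l)
u(374, 513) - (-33*j)*(-77) = (-18 - 9*374) - (-33*198)*(-77) = (-18 - 3366) - (-6534)*(-77) = -3384 - 1*503118 = -3384 - 503118 = -506502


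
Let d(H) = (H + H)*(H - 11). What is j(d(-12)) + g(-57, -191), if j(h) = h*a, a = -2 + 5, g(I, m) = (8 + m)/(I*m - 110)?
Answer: 17846529/10777 ≈ 1656.0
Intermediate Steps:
g(I, m) = (8 + m)/(-110 + I*m)
d(H) = 2*H*(-11 + H) (d(H) = (2*H)*(-11 + H) = 2*H*(-11 + H))
a = 3
j(h) = 3*h (j(h) = h*3 = 3*h)
j(d(-12)) + g(-57, -191) = 3*(2*(-12)*(-11 - 12)) + (8 - 191)/(-110 - 57*(-191)) = 3*(2*(-12)*(-23)) - 183/(-110 + 10887) = 3*552 - 183/10777 = 1656 + (1/10777)*(-183) = 1656 - 183/10777 = 17846529/10777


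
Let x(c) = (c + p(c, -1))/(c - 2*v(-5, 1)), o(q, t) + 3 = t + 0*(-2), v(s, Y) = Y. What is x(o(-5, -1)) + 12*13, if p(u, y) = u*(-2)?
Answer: 466/3 ≈ 155.33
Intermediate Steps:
p(u, y) = -2*u
o(q, t) = -3 + t (o(q, t) = -3 + (t + 0*(-2)) = -3 + (t + 0) = -3 + t)
x(c) = -c/(-2 + c) (x(c) = (c - 2*c)/(c - 2*1) = (-c)/(c - 2) = (-c)/(-2 + c) = -c/(-2 + c))
x(o(-5, -1)) + 12*13 = -(-3 - 1)/(-2 + (-3 - 1)) + 12*13 = -1*(-4)/(-2 - 4) + 156 = -1*(-4)/(-6) + 156 = -1*(-4)*(-1/6) + 156 = -2/3 + 156 = 466/3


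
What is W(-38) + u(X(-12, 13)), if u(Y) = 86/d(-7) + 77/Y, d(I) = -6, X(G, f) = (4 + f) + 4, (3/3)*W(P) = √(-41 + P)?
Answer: -32/3 + I*√79 ≈ -10.667 + 8.8882*I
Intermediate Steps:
W(P) = √(-41 + P)
X(G, f) = 8 + f
u(Y) = -43/3 + 77/Y (u(Y) = 86/(-6) + 77/Y = 86*(-⅙) + 77/Y = -43/3 + 77/Y)
W(-38) + u(X(-12, 13)) = √(-41 - 38) + (-43/3 + 77/(8 + 13)) = √(-79) + (-43/3 + 77/21) = I*√79 + (-43/3 + 77*(1/21)) = I*√79 + (-43/3 + 11/3) = I*√79 - 32/3 = -32/3 + I*√79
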